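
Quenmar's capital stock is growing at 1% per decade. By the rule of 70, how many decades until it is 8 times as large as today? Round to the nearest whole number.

≈ 210 decades

One doubling takes 70/1 = 70.00 decades.
Getting to 8× needs 3 doublings: 3 × 70.00 ≈ 210 decades.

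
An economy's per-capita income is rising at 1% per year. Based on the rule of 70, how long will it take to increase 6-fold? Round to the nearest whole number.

One doubling takes 70/1 = 70.00 years.
Reaching 6× takes log₂(6) ≈ 2.58 doublings.
2.58 × 70.00 ≈ 181 years.

about 181 years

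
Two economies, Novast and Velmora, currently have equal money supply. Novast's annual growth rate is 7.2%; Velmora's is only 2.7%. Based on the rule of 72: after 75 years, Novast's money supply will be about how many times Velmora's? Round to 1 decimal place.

Novast pulls ahead at 4.5 pp per year, so the ratio doubles every 72/4.5 ≈ 16.00 years.
In 75 years that's 4.69 doublings: 2^4.69 ≈ 25.8.

25.8 times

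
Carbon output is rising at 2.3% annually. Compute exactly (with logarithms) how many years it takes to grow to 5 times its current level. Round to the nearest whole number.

71 years

t = ln(5) / ln(1 + 0.023) = 1.6094 / 0.022739 ≈ 70.78.
≈ 71 years.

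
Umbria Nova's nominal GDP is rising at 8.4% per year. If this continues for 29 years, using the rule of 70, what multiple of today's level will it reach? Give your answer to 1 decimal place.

Doubling time ≈ 70/8.4 = 8.33 years.
29 years / 8.33 ≈ 3.48 doublings → factor 2^3.48 ≈ 11.2.

about 11.2 times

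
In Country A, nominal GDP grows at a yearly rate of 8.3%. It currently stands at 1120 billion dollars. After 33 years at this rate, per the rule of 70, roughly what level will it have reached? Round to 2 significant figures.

Doubling time ≈ 70/8.3 = 8.43 years.
33 years is 33/8.43 ≈ 3.91 doublings, a factor of 2^3.91 ≈ 15.03.
1120 × 15.03 ≈ 17000 billion dollars.

around 17000 billion dollars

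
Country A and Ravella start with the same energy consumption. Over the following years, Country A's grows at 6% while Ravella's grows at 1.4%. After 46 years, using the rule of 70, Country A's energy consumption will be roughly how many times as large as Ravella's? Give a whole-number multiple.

Rate gap = 6% − 1.4% = 4.6 points.
The ratio doubles every 70/4.6 ≈ 15.22 years.
46/15.22 ≈ 3.02 doublings → ratio ≈ 2^3.02 ≈ 8.

8 times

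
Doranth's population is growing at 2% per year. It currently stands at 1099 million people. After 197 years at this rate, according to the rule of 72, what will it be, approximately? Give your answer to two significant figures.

Doubling time ≈ 72/2 = 36.00 years.
197 years is 197/36.00 ≈ 5.47 doublings, a factor of 2^5.47 ≈ 44.32.
1099 × 44.32 ≈ 49000 million people.

around 49000 million people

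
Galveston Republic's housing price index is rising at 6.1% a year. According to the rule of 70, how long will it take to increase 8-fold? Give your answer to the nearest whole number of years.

approximately 34 years

At 6.1% it doubles every 70/6.1 ≈ 11.48 years.
8× is 3 doublings, so 3 × 11.48 ≈ 34 years.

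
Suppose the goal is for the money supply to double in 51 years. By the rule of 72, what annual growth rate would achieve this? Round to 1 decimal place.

72 / 51 ≈ 1.41, so about 1.4% annually.

about 1.4%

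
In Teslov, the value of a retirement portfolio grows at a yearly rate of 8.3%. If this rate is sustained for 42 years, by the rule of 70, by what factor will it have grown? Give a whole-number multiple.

≈ 32 times

70/8.3 ≈ 8.43 years per doubling.
42 years fits 5 doublings: 2^5 = 32.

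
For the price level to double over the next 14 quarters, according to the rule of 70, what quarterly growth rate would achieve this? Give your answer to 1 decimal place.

roughly 5.0% per quarter

70 / 14 ≈ 5.00, so about 5.0% per quarter.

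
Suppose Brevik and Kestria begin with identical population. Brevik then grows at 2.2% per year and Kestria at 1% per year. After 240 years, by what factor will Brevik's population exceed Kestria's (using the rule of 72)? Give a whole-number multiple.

Brevik pulls ahead at 1.2 pp per year, so the ratio doubles every 72/1.2 ≈ 60.00 years.
In 240 years that's 4.00 doublings: 2^4.00 ≈ 16.

16 times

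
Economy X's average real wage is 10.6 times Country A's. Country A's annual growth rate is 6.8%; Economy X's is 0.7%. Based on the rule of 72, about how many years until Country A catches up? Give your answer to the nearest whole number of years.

40 years

The growth-rate gap is 6.8% − 0.7% = 6.1 percentage points.
So the ratio between them halves every 72/6.1 ≈ 11.80 years.
A 10.6 times gap takes log₂(10.6) ≈ 3.41 halvings to close: 3.41 × 11.80 ≈ 40 years.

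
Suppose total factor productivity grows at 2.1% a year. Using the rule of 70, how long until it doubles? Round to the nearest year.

≈ 33 years

70/2.1 ≈ 33.33, so it doubles roughly every 33 years.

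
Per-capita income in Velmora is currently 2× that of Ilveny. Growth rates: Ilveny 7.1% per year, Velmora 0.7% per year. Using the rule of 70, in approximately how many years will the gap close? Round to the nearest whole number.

roughly 11 years

Ilveny gains on Velmora at 7.1% − 0.7% = 6.4 points a year.
At that relative rate the gap halves every 70/6.4 ≈ 10.94 years.
A 2× gap closes after 1 halving: 1 × 10.94 ≈ 11 years.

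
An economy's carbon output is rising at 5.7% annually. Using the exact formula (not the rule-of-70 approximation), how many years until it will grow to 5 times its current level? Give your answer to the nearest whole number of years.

t = ln(5) / ln(1 + 0.057) = 1.6094 / 0.055435 ≈ 29.03.
≈ 29 years.

29 years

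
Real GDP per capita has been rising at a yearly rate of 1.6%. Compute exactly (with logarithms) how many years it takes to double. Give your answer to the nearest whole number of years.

t = ln(2) / ln(1 + 0.016) = 0.6931 / 0.015873 ≈ 43.67.
≈ 44 years.

44 years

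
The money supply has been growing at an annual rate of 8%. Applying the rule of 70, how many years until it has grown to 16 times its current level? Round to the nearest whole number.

approximately 35 years

One doubling takes 70/8 = 8.75 years.
16 = 2^4, so 4 doublings → 35 years.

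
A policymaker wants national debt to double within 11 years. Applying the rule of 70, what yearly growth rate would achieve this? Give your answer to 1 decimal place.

roughly 6.4%

70 / 11 ≈ 6.36, so about 6.4% per year.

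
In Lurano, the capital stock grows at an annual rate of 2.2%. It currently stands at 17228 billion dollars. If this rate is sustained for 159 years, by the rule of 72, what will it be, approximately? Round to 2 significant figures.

Doubling time ≈ 72/2.2 = 32.73 years.
159 years is 159/32.73 ≈ 4.86 doublings, a factor of 2^4.86 ≈ 29.04.
17228 × 29.04 ≈ 500000 billion dollars.

500000 billion dollars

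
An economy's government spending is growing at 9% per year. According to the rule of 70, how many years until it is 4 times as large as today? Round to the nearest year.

One doubling takes 70/9 = 7.78 years.
4 = 2^2, so 2 doublings → 16 years.

≈ 16 years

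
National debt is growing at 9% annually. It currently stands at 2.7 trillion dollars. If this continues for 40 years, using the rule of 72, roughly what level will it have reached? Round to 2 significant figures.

It doubles every 72/9 ≈ 8.00 years, so 40 years is 5.00 doublings.
2^5.00 ≈ 32.00; 2.7 × 32.00 ≈ 86 trillion dollars.

approximately 86 trillion dollars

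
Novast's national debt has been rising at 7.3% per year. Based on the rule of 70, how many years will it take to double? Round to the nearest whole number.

70/7.3 ≈ 9.59, so it doubles roughly every 10 years.

≈ 10 years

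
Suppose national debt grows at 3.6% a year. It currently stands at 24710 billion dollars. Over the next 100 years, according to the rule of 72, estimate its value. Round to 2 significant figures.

790000 billion dollars

Doubling time ≈ 72/3.6 = 20.00 years.
100 years is 100/20.00 ≈ 5.00 doublings, a factor of 2^5.00 ≈ 32.00.
24710 × 32.00 ≈ 790000 billion dollars.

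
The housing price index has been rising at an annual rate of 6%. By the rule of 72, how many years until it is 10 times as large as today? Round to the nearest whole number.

One doubling takes 72/6 = 12.00 years.
Reaching 10× takes log₂(10) ≈ 3.32 doublings.
3.32 × 12.00 ≈ 40 years.

approximately 40 years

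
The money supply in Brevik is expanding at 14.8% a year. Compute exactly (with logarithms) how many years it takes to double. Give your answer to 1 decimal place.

t = ln(2) / ln(1 + 0.148) = 0.6931 / 0.138021 ≈ 5.02.

5.0 years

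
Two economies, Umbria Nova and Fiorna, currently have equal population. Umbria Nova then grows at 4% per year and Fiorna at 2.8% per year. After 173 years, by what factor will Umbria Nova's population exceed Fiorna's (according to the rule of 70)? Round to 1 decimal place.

7.8 times

Umbria Nova pulls ahead at 1.2 pp per year, so the ratio doubles every 70/1.2 ≈ 58.33 years.
In 173 years that's 2.97 doublings: 2^2.97 ≈ 7.8.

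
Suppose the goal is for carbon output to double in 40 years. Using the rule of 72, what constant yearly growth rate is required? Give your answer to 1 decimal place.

approximately 1.8%

72 / 40 ≈ 1.80, so about 1.8% per year.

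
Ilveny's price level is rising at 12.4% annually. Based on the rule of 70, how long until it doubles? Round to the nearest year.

6 years

At 12.4%, doubling takes about 70/12.4 = 5.65 years.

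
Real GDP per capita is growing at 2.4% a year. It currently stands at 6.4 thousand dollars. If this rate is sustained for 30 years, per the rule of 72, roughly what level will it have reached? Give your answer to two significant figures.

It doubles every 72/2.4 ≈ 30.00 years, so 30 years is 1.00 doublings.
2^1.00 ≈ 2.00; 6.4 × 2.00 ≈ 13 thousand dollars.

about 13 thousand dollars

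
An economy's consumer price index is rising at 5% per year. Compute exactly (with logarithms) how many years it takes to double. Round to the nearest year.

t = ln(2) / ln(1 + 0.05) = 0.6931 / 0.048790 ≈ 14.21.
≈ 14 years.

14 years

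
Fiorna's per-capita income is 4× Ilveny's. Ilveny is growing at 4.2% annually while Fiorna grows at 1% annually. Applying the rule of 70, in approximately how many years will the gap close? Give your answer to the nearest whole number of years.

Ilveny gains on Fiorna at 4.2% − 1% = 3.2 points a year.
At that relative rate the gap halves every 70/3.2 ≈ 21.88 years.
A 4× gap closes after 2 halvings: 2 × 21.88 ≈ 44 years.

≈ 44 years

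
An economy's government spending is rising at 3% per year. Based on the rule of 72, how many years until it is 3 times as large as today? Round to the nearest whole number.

One doubling takes 72/3 = 24.00 years.
3× is log₂ 3 ≈ 1.58 doublings, so ≈ 1.58 × 24.00 = 38 years.

38 years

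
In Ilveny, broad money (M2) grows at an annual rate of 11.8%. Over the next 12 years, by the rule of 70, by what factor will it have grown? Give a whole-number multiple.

approximately 4 times

Doubling time ≈ 70/11.8 = 5.93 years.
12/5.93 ≈ 2 doublings, so about 2^2 = 4×.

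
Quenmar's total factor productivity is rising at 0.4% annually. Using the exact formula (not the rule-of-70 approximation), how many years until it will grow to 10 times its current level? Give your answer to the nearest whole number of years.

t = ln(10) / ln(1 + 0.004) = 2.3026 / 0.003992 ≈ 576.80.
≈ 577 years.

577 years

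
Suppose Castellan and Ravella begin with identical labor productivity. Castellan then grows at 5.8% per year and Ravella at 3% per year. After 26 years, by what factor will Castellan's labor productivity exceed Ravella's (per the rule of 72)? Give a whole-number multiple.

approximately 2 times

Rate gap = 5.8% − 3% = 2.8 points.
The ratio doubles every 72/2.8 ≈ 25.71 years.
26/25.71 ≈ 1.01 doublings → ratio ≈ 2^1.01 ≈ 2.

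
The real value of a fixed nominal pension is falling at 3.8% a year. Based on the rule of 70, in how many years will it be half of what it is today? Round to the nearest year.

Falling at 3.8%, it halves about every 70/3.8 = 18.42 years.

18 years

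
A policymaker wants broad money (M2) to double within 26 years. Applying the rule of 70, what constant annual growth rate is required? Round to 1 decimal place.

≈ 2.7%

70 / 26 ≈ 2.69, so about 2.7% a year.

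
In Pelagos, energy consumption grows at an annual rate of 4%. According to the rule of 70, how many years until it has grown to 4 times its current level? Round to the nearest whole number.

around 35 years

One doubling takes 70/4 = 17.50 years.
4× is 2 doublings, so 2 × 17.50 ≈ 35 years.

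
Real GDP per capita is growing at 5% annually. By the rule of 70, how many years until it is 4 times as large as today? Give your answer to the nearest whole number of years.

At 5% it doubles every 70/5 ≈ 14.00 years.
Getting to 4× needs 2 doublings: 2 × 14.00 ≈ 28 years.

roughly 28 years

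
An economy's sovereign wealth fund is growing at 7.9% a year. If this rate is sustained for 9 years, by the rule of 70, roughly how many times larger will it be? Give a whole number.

approximately 2 times

At 7.9% one doubling takes ≈ 8.86 years; 9 years is 1 of them, so ×2.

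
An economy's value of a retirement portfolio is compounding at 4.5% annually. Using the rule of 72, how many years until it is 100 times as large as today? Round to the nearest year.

At 4.5% it doubles every 72/4.5 ≈ 16.00 years.
Reaching 100× takes log₂(100) ≈ 6.64 doublings.
6.64 × 16.00 ≈ 106 years.

106 years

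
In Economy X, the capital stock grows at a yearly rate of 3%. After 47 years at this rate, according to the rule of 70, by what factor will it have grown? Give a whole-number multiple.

≈ 4 times

Doubling time ≈ 70/3 = 23.33 years.
47/23.33 ≈ 2 doublings, so about 2^2 = 4×.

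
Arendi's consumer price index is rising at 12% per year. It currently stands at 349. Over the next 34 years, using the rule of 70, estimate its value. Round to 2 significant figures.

approximately 20000

It doubles every 70/12 ≈ 5.83 years, so 34 years is 5.83 doublings.
2^5.83 ≈ 56.89; 349 × 56.89 ≈ 20000.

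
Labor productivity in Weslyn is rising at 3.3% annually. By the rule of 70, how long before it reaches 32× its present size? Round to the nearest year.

One doubling takes 70/3.3 = 21.21 years.
Getting to 32× needs 5 doublings: 5 × 21.21 ≈ 106 years.

≈ 106 years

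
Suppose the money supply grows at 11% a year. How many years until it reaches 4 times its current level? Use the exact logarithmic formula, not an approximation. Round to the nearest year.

13 years

t = ln(4) / ln(1 + 0.11) = 1.3863 / 0.104360 ≈ 13.28.
≈ 13 years.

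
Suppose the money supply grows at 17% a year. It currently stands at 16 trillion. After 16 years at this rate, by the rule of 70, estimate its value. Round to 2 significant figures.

Doubling time ≈ 70/17 = 4.12 years.
16 years is 16/4.12 ≈ 3.88 doublings, a factor of 2^3.88 ≈ 14.72.
16 × 14.72 ≈ 240 trillion.

240 trillion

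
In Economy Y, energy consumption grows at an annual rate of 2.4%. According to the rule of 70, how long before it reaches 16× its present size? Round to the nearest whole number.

One doubling takes 70/2.4 = 29.17 years.
Getting to 16× needs 4 doublings: 4 × 29.17 ≈ 117 years.

roughly 117 years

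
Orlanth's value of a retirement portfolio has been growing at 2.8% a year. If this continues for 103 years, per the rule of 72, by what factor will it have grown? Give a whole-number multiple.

≈ 16 times

At 2.8% one doubling takes ≈ 25.71 years; 103 years is 4 of them, so ×16.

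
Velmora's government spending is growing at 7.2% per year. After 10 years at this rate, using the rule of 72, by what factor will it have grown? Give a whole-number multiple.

72/7.2 ≈ 10.00 years per doubling.
10 years fits 1 doubling: 2^1 = 2.

roughly 2 times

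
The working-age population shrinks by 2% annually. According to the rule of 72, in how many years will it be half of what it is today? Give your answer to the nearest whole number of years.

Falling at 2%, it halves about every 72/2 = 36.00 years.

roughly 36 years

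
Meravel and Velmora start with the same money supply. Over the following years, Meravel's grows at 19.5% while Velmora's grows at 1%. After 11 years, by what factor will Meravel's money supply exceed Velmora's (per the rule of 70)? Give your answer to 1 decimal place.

roughly 7.5 times

Rate gap = 19.5% − 1% = 18.5 points.
The ratio doubles every 70/18.5 ≈ 3.78 years.
11/3.78 ≈ 2.91 doublings → ratio ≈ 2^2.91 ≈ 7.5.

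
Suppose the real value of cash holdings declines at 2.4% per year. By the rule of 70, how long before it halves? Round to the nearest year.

The rule works in reverse for decay: 70/2.4 ≈ 29.17 years to halve.

roughly 29 years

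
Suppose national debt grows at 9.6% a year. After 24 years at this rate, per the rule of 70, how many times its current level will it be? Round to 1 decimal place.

≈ 9.8 times

Doubling time ≈ 70/9.6 = 7.29 years.
24 years / 7.29 ≈ 3.29 doublings → factor 2^3.29 ≈ 9.8.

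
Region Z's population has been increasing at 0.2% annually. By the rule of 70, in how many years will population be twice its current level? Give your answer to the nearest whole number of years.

350 years

Doubling time ≈ 70 / 0.2 = 350.00 years.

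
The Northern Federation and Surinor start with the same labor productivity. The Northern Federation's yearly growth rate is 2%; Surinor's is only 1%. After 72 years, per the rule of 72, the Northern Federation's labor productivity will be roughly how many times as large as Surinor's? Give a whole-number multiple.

about 2 times

Rate gap = 2% − 1% = 1 point.
The ratio doubles every 72/1 ≈ 72.00 years.
72/72.00 ≈ 1.00 doublings → ratio ≈ 2^1.00 ≈ 2.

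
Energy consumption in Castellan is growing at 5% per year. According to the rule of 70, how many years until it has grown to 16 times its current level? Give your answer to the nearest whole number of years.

At 5% it doubles every 70/5 ≈ 14.00 years.
Getting to 16× needs 4 doublings: 4 × 14.00 ≈ 56 years.

approximately 56 years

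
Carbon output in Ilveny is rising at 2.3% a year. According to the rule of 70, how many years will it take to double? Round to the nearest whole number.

Doubling time ≈ 70 / 2.3 = 30.43 years.

around 30 years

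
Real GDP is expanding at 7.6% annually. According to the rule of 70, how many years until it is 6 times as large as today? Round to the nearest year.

One doubling takes 70/7.6 = 9.21 years.
Reaching 6× takes log₂(6) ≈ 2.58 doublings.
2.58 × 9.21 ≈ 24 years.

roughly 24 years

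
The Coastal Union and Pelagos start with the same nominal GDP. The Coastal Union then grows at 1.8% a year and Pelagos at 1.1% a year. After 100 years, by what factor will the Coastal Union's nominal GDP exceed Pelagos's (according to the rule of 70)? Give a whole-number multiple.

the Coastal Union pulls ahead at 0.7 pp per year, so the ratio doubles every 70/0.7 ≈ 100.00 years.
In 100 years that's 1.00 doublings: 2^1.00 ≈ 2.

about 2 times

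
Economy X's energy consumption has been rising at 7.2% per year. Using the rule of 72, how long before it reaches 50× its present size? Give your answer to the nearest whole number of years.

One doubling takes 72/7.2 = 10.00 years.
50× is log₂ 50 ≈ 5.64 doublings, so ≈ 5.64 × 10.00 = 56 years.

around 56 years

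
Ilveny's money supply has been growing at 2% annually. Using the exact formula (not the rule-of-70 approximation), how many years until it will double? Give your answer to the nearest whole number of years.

35 years

t = ln(2) / ln(1 + 0.02) = 0.6931 / 0.019803 ≈ 35.00.
≈ 35 years.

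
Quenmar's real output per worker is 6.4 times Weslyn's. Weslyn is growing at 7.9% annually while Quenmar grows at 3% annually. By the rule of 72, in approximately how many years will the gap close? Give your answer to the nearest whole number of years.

The growth-rate gap is 7.9% − 3% = 4.9 percentage points.
So the ratio between them halves every 72/4.9 ≈ 14.69 years.
A 6.4 times gap takes log₂(6.4) ≈ 2.68 halvings to close: 2.68 × 14.69 ≈ 39 years.

39 years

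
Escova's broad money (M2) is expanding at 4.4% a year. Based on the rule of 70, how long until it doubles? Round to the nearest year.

16 years

Doubling time ≈ 70 / 4.4 = 15.91 years.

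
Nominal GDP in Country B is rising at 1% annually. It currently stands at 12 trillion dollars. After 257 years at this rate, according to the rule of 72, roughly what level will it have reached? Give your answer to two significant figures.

≈ 140 trillion dollars

Doubling time ≈ 72/1 = 72.00 years.
257 years is 257/72.00 ≈ 3.57 doublings, a factor of 2^3.57 ≈ 11.88.
12 × 11.88 ≈ 140 trillion dollars.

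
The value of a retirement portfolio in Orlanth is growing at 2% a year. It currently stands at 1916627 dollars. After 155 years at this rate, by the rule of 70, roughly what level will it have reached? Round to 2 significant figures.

Doubling time ≈ 70/2 = 35.00 years.
155 years is 155/35.00 ≈ 4.43 doublings, a factor of 2^4.43 ≈ 21.56.
1916627 × 21.56 ≈ 41000000 dollars.

about 41000000 dollars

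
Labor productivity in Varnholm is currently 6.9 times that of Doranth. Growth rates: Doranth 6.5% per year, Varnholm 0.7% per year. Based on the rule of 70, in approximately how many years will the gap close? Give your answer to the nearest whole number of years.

What matters is the difference: 5.8 pp.
Rule of 70 on the gap: the ratio halves every 70/5.8 ≈ 12.07 years.
A 6.9 times gap takes log₂(6.9) ≈ 2.79 halvings to close: 2.79 × 12.07 ≈ 34 years.

about 34 years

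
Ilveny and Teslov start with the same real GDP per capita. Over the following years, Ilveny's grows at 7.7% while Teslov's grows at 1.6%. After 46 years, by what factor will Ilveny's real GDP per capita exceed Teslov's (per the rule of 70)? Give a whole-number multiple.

around 16 times

Ilveny pulls ahead at 6.1 pp per year, so the ratio doubles every 70/6.1 ≈ 11.48 years.
In 46 years that's 4.01 doublings: 2^4.01 ≈ 16.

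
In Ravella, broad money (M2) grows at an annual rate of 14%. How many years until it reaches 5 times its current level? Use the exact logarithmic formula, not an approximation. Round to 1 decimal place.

t = ln(5) / ln(1 + 0.14) = 1.6094 / 0.131028 ≈ 12.28.

12.3 years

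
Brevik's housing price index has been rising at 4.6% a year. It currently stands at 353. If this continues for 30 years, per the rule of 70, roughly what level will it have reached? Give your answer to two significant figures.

around 1400

Doubling time ≈ 70/4.6 = 15.22 years.
30 years is 30/15.22 ≈ 1.97 doublings, a factor of 2^1.97 ≈ 3.92.
353 × 3.92 ≈ 1400.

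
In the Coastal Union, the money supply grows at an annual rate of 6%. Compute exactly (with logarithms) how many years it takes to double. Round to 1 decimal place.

11.9 years

t = ln(2) / ln(1 + 0.06) = 0.6931 / 0.058269 ≈ 11.89.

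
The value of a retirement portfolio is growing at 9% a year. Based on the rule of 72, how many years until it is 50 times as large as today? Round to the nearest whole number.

≈ 45 years

Doubling time ≈ 72/9 = 8.00 years.
50× is log₂ 50 ≈ 5.64 doublings, so ≈ 5.64 × 8.00 = 45 years.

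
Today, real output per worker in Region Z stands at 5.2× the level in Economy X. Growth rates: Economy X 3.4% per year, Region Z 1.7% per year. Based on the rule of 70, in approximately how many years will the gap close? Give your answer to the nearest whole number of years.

approximately 98 years

The growth-rate gap is 3.4% − 1.7% = 1.7 percentage points.
So the ratio between them halves every 70/1.7 ≈ 41.18 years.
A 5.2× gap takes log₂(5.2) ≈ 2.38 halvings to close: 2.38 × 41.18 ≈ 98 years.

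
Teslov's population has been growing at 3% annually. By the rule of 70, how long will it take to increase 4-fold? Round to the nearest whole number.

Doubling time ≈ 70/3 = 23.33 years.
4 = 2^2, so 2 doublings → 47 years.

≈ 47 years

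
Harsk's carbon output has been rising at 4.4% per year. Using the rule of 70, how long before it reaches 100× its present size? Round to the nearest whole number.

approximately 106 years

Doubling time ≈ 70/4.4 = 15.91 years.
Reaching 100× takes log₂(100) ≈ 6.64 doublings.
6.64 × 15.91 ≈ 106 years.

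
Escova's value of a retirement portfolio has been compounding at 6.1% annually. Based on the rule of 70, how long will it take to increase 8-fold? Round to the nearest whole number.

One doubling takes 70/6.1 = 11.48 years.
Getting to 8× needs 3 doublings: 3 × 11.48 ≈ 34 years.

roughly 34 years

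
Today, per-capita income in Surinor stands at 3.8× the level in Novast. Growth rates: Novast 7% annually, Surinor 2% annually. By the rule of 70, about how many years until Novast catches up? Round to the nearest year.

approximately 27 years

Novast gains on Surinor at 7% − 2% = 5 points a year.
At that relative rate the gap halves every 70/5 ≈ 14.00 years.
A 3.8× gap takes log₂(3.8) ≈ 1.93 halvings to close: 1.93 × 14.00 ≈ 27 years.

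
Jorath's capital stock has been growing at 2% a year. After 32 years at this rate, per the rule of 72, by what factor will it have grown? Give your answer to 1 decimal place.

approximately 1.9 times

Doubles every ≈ 36.00 years (72/2).
32 years is 0.89 doublings; 2^0.89 ≈ 1.9×.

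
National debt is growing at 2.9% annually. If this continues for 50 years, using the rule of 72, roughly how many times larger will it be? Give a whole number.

At 2.9% one doubling takes ≈ 24.83 years; 50 years is 2 of them, so ×4.

about 4 times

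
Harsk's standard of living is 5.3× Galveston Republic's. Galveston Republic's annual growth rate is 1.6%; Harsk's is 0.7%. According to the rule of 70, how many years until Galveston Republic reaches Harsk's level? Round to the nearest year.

roughly 187 years

The growth-rate gap is 1.6% − 0.7% = 0.9 percentage points.
So the ratio between them halves every 70/0.9 ≈ 77.78 years.
A 5.3× gap takes log₂(5.3) ≈ 2.41 halvings to close: 2.41 × 77.78 ≈ 187 years.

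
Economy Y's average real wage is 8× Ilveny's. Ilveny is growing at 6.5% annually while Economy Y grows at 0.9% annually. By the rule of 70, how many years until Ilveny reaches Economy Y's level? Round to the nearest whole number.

The growth-rate gap is 6.5% − 0.9% = 5.6 percentage points.
So the ratio between them halves every 70/5.6 ≈ 12.50 years.
An 8× gap closes after 3 halvings: 3 × 12.50 ≈ 38 years.

38 years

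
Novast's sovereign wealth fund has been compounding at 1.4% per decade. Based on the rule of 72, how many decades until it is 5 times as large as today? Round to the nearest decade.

One doubling takes 72/1.4 = 51.43 decades.
Reaching 5× takes log₂(5) ≈ 2.32 doublings.
2.32 × 51.43 ≈ 119 decades.

roughly 119 decades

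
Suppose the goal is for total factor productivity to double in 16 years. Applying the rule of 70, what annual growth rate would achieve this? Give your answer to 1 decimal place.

approximately 4.4%

70 / 16 ≈ 4.38, so about 4.4% a year.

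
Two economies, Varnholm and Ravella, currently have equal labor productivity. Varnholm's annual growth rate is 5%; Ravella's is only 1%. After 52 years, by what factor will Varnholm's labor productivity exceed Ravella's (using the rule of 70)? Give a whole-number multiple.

approximately 8 times

Only the 4-point difference matters.
70/4 ≈ 17.50 years per doubling of the ratio; 52 years gives 2.97 doublings, so ≈ 8×.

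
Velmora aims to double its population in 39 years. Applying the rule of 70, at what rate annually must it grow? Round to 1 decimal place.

70 / 39 ≈ 1.79, so about 1.8% annually.

about 1.8% annually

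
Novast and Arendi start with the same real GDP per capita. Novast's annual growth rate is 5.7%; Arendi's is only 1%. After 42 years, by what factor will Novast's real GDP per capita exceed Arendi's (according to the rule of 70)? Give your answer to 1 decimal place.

Novast pulls ahead at 4.7 pp per year, so the ratio doubles every 70/4.7 ≈ 14.89 years.
In 42 years that's 2.82 doublings: 2^2.82 ≈ 7.1.

7.1 times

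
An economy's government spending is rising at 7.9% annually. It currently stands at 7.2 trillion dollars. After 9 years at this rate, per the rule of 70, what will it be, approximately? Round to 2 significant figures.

Doubling time ≈ 70/7.9 = 8.86 years.
9 years is 9/8.86 ≈ 1.02 doublings, a factor of 2^1.02 ≈ 2.03.
7.2 × 2.03 ≈ 15 trillion dollars.

about 15 trillion dollars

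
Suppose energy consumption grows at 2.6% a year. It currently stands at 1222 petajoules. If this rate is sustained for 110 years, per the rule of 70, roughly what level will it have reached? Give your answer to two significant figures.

Doubling time ≈ 70/2.6 = 26.92 years.
110 years is 110/26.92 ≈ 4.09 doublings, a factor of 2^4.09 ≈ 17.03.
1222 × 17.03 ≈ 21000 petajoules.

about 21000 petajoules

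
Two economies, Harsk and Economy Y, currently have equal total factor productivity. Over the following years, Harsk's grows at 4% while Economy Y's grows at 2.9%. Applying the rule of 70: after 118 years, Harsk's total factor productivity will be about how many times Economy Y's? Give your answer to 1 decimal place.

Harsk pulls ahead at 1.1 pp per year, so the ratio doubles every 70/1.1 ≈ 63.64 years.
In 118 years that's 1.85 doublings: 2^1.85 ≈ 3.6.

roughly 3.6 times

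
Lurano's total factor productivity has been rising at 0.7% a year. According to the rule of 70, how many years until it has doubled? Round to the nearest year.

approximately 100 years

At 0.7%, doubling takes about 70/0.7 = 100.00 years.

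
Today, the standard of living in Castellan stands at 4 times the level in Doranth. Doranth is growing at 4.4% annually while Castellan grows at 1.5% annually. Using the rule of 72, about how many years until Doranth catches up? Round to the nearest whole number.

Doranth gains on Castellan at 4.4% − 1.5% = 2.9 points a year.
At that relative rate the gap halves every 72/2.9 ≈ 24.83 years.
A 4 times gap closes after 2 halvings: 2 × 24.83 ≈ 50 years.

approximately 50 years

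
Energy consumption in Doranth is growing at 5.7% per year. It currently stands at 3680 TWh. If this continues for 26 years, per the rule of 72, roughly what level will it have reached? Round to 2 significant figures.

≈ 15000 TWh

Doubling time ≈ 72/5.7 = 12.63 years.
26 years is 26/12.63 ≈ 2.06 doublings, a factor of 2^2.06 ≈ 4.17.
3680 × 4.17 ≈ 15000 TWh.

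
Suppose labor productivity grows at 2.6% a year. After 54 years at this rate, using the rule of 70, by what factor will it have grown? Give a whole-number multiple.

Doubling time ≈ 70/2.6 = 26.92 years.
54/26.92 ≈ 2 doublings, so about 2^2 = 4×.

roughly 4 times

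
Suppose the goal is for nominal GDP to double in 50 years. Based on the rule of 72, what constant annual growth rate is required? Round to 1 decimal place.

72 / 50 ≈ 1.44, so about 1.4% annually.

about 1.4% annually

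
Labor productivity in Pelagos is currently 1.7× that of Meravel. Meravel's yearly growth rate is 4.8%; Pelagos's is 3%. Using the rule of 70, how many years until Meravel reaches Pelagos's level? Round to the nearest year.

Meravel gains on Pelagos at 4.8% − 3% = 1.8 points a year.
At that relative rate the gap halves every 70/1.8 ≈ 38.89 years.
A 1.7× gap takes log₂(1.7) ≈ 0.77 halvings to close: 0.77 × 38.89 ≈ 30 years.

≈ 30 years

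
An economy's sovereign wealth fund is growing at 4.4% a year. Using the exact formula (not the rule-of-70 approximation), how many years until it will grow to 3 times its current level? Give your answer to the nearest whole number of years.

26 years

t = ln(3) / ln(1 + 0.044) = 1.0986 / 0.043059 ≈ 25.51.
≈ 26 years.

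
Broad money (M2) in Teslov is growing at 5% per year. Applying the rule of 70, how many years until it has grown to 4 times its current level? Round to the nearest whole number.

28 years

One doubling takes 70/5 = 14.00 years.
4 = 2^2, so 2 doublings → 28 years.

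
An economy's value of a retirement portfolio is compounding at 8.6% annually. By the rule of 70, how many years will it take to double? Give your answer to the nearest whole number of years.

roughly 8 years

At 8.6%, doubling takes about 70/8.6 = 8.14 years.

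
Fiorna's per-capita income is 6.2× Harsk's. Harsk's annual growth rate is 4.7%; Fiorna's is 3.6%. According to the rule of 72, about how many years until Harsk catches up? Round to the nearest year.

around 172 years

Harsk gains on Fiorna at 4.7% − 3.6% = 1.1 points a year.
At that relative rate the gap halves every 72/1.1 ≈ 65.45 years.
A 6.2× gap takes log₂(6.2) ≈ 2.63 halvings to close: 2.63 × 65.45 ≈ 172 years.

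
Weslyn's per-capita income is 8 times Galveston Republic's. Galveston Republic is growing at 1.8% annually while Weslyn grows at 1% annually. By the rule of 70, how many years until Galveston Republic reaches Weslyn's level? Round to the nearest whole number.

The growth-rate gap is 1.8% − 1% = 0.8 percentage points.
So the ratio between them halves every 70/0.8 ≈ 87.50 years.
An 8 times gap closes after 3 halvings: 3 × 87.50 ≈ 263 years.

≈ 263 years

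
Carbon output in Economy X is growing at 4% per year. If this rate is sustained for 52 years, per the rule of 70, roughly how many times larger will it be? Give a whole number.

roughly 8 times

At 4% one doubling takes ≈ 17.50 years; 52 years is 3 of them, so ×8.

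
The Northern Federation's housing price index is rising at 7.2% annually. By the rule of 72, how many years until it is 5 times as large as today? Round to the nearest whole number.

One doubling takes 72/7.2 = 10.00 years.
Reaching 5× takes log₂(5) ≈ 2.32 doublings.
2.32 × 10.00 ≈ 23 years.

approximately 23 years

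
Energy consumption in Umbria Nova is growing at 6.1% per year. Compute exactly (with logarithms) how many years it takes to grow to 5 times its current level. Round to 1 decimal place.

27.2 years

t = ln(5) / ln(1 + 0.061) = 1.6094 / 0.059212 ≈ 27.18.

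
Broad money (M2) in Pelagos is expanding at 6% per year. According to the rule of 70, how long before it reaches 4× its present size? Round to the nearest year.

approximately 23 years

At 6% it doubles every 70/6 ≈ 11.67 years.
4× is 2 doublings, so 2 × 11.67 ≈ 23 years.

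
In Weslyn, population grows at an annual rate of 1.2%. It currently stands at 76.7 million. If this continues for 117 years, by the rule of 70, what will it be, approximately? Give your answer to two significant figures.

about 310 million

It doubles every 70/1.2 ≈ 58.33 years, so 117 years is 2.01 doublings.
2^2.01 ≈ 4.03; 76.7 × 4.03 ≈ 310 million.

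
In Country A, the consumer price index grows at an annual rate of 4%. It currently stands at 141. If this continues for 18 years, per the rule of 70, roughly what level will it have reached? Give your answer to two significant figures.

around 290

It doubles every 70/4 ≈ 17.50 years, so 18 years is 1.03 doublings.
2^1.03 ≈ 2.04; 141 × 2.04 ≈ 290.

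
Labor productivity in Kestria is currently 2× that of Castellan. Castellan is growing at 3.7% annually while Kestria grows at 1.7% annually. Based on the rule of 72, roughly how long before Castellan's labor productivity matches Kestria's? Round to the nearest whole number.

Castellan gains on Kestria at 3.7% − 1.7% = 2 points a year.
At that relative rate the gap halves every 72/2 ≈ 36.00 years.
A 2× gap closes after 1 halving: 1 × 36.00 ≈ 36 years.

about 36 years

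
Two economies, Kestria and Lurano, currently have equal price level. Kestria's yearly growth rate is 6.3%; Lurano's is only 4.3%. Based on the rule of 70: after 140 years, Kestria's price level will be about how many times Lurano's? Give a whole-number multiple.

approximately 16 times

Rate gap = 6.3% − 4.3% = 2 points.
The ratio doubles every 70/2 ≈ 35.00 years.
140/35.00 ≈ 4.00 doublings → ratio ≈ 2^4.00 ≈ 16.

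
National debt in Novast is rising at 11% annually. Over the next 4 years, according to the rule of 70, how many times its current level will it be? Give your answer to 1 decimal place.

≈ 1.5 times

Doubling time ≈ 70/11 = 6.36 years.
4 years / 6.36 ≈ 0.63 doublings → factor 2^0.63 ≈ 1.5.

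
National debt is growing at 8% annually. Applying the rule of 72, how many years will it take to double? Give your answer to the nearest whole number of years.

Doubling time ≈ 72 / 8 = 9.00 years.

about 9 years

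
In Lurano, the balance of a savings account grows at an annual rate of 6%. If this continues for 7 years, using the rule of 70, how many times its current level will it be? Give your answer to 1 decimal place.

Doubling time ≈ 70/6 = 11.67 years.
7 years / 11.67 ≈ 0.60 doublings → factor 2^0.60 ≈ 1.5.

around 1.5 times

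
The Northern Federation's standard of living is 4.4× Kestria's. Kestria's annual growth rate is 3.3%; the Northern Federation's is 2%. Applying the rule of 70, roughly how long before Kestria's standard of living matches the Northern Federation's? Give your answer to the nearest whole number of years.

The growth-rate gap is 3.3% − 2% = 1.3 percentage points.
So the ratio between them halves every 70/1.3 ≈ 53.85 years.
A 4.4× gap takes log₂(4.4) ≈ 2.14 halvings to close: 2.14 × 53.85 ≈ 115 years.

115 years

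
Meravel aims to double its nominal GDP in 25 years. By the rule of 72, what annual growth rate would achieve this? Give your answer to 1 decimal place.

≈ 2.9%

72 / 25 ≈ 2.88, so about 2.9% annually.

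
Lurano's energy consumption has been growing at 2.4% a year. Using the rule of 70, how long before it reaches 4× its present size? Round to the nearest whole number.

58 years

One doubling takes 70/2.4 = 29.17 years.
4× is 2 doublings, so 2 × 29.17 ≈ 58 years.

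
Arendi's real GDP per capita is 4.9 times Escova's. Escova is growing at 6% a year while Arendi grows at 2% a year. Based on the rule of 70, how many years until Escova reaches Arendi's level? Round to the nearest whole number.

What matters is the difference: 4 pp.
Rule of 70 on the gap: the ratio halves every 70/4 ≈ 17.50 years.
A 4.9 times gap takes log₂(4.9) ≈ 2.29 halvings to close: 2.29 × 17.50 ≈ 40 years.

roughly 40 years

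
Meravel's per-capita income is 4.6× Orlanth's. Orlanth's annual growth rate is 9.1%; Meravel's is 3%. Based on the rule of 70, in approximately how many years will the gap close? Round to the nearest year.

What matters is the difference: 6.1 pp.
Rule of 70 on the gap: the ratio halves every 70/6.1 ≈ 11.48 years.
A 4.6× gap takes log₂(4.6) ≈ 2.20 halvings to close: 2.20 × 11.48 ≈ 25 years.

≈ 25 years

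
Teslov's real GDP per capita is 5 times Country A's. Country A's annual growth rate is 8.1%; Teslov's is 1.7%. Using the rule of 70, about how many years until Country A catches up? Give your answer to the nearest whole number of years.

roughly 25 years

What matters is the difference: 6.4 pp.
Rule of 70 on the gap: the ratio halves every 70/6.4 ≈ 10.94 years.
A 5 times gap takes log₂(5) ≈ 2.32 halvings to close: 2.32 × 10.94 ≈ 25 years.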